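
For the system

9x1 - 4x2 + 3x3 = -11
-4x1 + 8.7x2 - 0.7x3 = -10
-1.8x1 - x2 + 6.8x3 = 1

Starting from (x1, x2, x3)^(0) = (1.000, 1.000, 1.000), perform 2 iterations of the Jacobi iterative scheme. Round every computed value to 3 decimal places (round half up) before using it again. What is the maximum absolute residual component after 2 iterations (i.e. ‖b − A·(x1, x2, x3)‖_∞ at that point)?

2.831

Iteration 1:
  x1 = (-11 - (-4)·1.000 - (3)·1.000) / (9) = -1.111
  x2 = (-10 - (-4)·1.000 - (-0.7)·1.000) / (8.7) = -0.609
  x3 = (1 - (-1.8)·1.000 - (-1)·1.000) / (6.8) = 0.559
Iteration 2:
  x1 = (-11 - (-4)·-0.609 - (3)·0.559) / (9) = -1.679
  x2 = (-10 - (-4)·-1.111 - (-0.7)·0.559) / (8.7) = -1.615
  x3 = (1 - (-1.8)·-1.111 - (-1)·-0.609) / (6.8) = -0.237
Residual b − A·x = (-1.638, -2.831, -2.026); ∞-norm = 2.831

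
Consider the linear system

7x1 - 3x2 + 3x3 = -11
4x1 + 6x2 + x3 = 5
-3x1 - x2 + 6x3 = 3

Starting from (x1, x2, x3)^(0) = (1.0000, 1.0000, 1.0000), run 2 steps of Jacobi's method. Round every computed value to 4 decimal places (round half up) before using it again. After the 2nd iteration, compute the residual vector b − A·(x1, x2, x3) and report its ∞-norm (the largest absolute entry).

9.4164

Iteration 1:
  x1 = (-11 - (-3)·1.0000 - (3)·1.0000) / (7) = -1.5714
  x2 = (5 - (4)·1.0000 - (1)·1.0000) / (6) = 0.0000
  x3 = (3 - (-3)·1.0000 - (-1)·1.0000) / (6) = 1.1667
Iteration 2:
  x1 = (-11 - (-3)·0.0000 - (3)·1.1667) / (7) = -2.0714
  x2 = (5 - (4)·-1.5714 - (1)·1.1667) / (6) = 1.6865
  x3 = (3 - (-3)·-1.5714 - (-1)·0.0000) / (6) = -0.2857
Residual b − A·x = (9.4164, 3.4523, 0.1865); ∞-norm = 9.4164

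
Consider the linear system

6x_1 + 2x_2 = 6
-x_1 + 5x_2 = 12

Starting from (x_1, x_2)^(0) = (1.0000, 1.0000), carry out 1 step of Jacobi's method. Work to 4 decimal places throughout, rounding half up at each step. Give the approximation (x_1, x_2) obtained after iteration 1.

(0.6667, 2.6000)

Iteration 1:
  x_1 = (6 - (2)·1.0000) / (6) = 0.6667
  x_2 = (12 - (-1)·1.0000) / (5) = 2.6000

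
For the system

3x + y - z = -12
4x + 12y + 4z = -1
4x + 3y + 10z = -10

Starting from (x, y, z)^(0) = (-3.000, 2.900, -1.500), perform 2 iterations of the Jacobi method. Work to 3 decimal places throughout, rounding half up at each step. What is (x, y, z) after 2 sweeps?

Iteration 1:
  x = (-12 - (1)·2.900 - (-1)·-1.500) / (3) = -5.467
  y = (-1 - (4)·-3.000 - (4)·-1.500) / (12) = 1.417
  z = (-10 - (4)·-3.000 - (3)·2.900) / (10) = -0.670
Iteration 2:
  x = (-12 - (1)·1.417 - (-1)·-0.670) / (3) = -4.696
  y = (-1 - (4)·-5.467 - (4)·-0.670) / (12) = 1.962
  z = (-10 - (4)·-5.467 - (3)·1.417) / (10) = 0.762

(-4.696, 1.962, 0.762)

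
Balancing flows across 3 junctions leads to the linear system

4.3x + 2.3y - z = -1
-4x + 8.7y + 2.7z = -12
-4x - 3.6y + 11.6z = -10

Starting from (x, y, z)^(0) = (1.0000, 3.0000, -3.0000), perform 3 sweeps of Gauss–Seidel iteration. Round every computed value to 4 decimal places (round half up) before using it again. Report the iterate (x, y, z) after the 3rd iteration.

(-0.1307, -1.1226, -1.2555)

Iteration 1:
  x = (-1 - (2.3)·3.0000 - (-1)·-3.0000) / (4.3) = -2.5349
  y = (-12 - (-4)·-2.5349 - (2.7)·-3.0000) / (8.7) = -1.6137
  z = (-10 - (-4)·-2.5349 - (-3.6)·-1.6137) / (11.6) = -2.2370
Iteration 2:
  x = (-1 - (2.3)·-1.6137 - (-1)·-2.2370) / (4.3) = 0.1104
  y = (-12 - (-4)·0.1104 - (2.7)·-2.2370) / (8.7) = -0.6343
  z = (-10 - (-4)·0.1104 - (-3.6)·-0.6343) / (11.6) = -1.0209
Iteration 3:
  x = (-1 - (2.3)·-0.6343 - (-1)·-1.0209) / (4.3) = -0.1307
  y = (-12 - (-4)·-0.1307 - (2.7)·-1.0209) / (8.7) = -1.1226
  z = (-10 - (-4)·-0.1307 - (-3.6)·-1.1226) / (11.6) = -1.2555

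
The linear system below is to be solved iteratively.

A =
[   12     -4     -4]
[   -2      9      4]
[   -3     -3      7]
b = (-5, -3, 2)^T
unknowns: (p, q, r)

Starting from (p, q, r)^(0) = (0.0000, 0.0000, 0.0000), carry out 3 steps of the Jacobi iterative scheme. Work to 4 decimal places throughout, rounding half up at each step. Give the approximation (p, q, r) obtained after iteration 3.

(-0.6129, -0.4136, -0.1366)

Iteration 1:
  p = (-5 - (-4)·0.0000 - (-4)·0.0000) / (12) = -0.4167
  q = (-3 - (-2)·0.0000 - (4)·0.0000) / (9) = -0.3333
  r = (2 - (-3)·0.0000 - (-3)·0.0000) / (7) = 0.2857
Iteration 2:
  p = (-5 - (-4)·-0.3333 - (-4)·0.2857) / (12) = -0.4325
  q = (-3 - (-2)·-0.4167 - (4)·0.2857) / (9) = -0.5529
  r = (2 - (-3)·-0.4167 - (-3)·-0.3333) / (7) = -0.0357
Iteration 3:
  p = (-5 - (-4)·-0.5529 - (-4)·-0.0357) / (12) = -0.6129
  q = (-3 - (-2)·-0.4325 - (4)·-0.0357) / (9) = -0.4136
  r = (2 - (-3)·-0.4325 - (-3)·-0.5529) / (7) = -0.1366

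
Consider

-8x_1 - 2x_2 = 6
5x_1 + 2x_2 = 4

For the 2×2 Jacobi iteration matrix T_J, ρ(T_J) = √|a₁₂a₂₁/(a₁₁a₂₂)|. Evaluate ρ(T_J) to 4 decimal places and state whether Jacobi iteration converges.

0.7906

a₁₂a₂₁/(a₁₁a₂₂) = (-2)·(5) / ((-8)·(2)) = 0.625000
ρ = √|0.625000| = √0.625000 = 0.7906
ρ < 1, so Jacobi converges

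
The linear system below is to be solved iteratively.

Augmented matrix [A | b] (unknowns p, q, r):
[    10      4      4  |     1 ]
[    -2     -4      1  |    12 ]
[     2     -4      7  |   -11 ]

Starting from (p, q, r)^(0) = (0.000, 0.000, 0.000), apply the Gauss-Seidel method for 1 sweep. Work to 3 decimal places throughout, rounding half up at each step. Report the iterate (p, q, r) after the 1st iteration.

(0.100, -3.050, -3.343)

Iteration 1:
  p = (1 - (4)·0.000 - (4)·0.000) / (10) = 0.100
  q = (12 - (-2)·0.100 - (1)·0.000) / (-4) = -3.050
  r = (-11 - (2)·0.100 - (-4)·-3.050) / (7) = -3.343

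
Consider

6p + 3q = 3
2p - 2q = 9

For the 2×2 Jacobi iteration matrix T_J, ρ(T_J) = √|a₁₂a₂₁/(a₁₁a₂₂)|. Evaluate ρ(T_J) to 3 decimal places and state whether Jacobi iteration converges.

a₁₂a₂₁/(a₁₁a₂₂) = (3)·(2) / ((6)·(-2)) = -0.500000
ρ = √|-0.500000| = √0.500000 = 0.707
ρ < 1, so Jacobi converges

0.707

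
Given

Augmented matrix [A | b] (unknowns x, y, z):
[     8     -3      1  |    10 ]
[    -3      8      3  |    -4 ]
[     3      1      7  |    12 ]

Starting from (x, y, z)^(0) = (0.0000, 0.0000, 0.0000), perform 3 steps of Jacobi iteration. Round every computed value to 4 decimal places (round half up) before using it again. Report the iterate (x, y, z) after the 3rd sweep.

(0.8410, -0.6507, 1.4471)

Iteration 1:
  x = (10 - (-3)·0.0000 - (1)·0.0000) / (8) = 1.2500
  y = (-4 - (-3)·0.0000 - (3)·0.0000) / (8) = -0.5000
  z = (12 - (3)·0.0000 - (1)·0.0000) / (7) = 1.7143
Iteration 2:
  x = (10 - (-3)·-0.5000 - (1)·1.7143) / (8) = 0.8482
  y = (-4 - (-3)·1.2500 - (3)·1.7143) / (8) = -0.6741
  z = (12 - (3)·1.2500 - (1)·-0.5000) / (7) = 1.2500
Iteration 3:
  x = (10 - (-3)·-0.6741 - (1)·1.2500) / (8) = 0.8410
  y = (-4 - (-3)·0.8482 - (3)·1.2500) / (8) = -0.6507
  z = (12 - (3)·0.8482 - (1)·-0.6741) / (7) = 1.4471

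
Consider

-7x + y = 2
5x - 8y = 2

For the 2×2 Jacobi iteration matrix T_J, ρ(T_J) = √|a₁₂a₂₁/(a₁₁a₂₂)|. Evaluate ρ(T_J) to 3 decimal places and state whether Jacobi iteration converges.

0.299

a₁₂a₂₁/(a₁₁a₂₂) = (1)·(5) / ((-7)·(-8)) = 0.089286
ρ = √|0.089286| = √0.089286 = 0.299
ρ < 1, so Jacobi converges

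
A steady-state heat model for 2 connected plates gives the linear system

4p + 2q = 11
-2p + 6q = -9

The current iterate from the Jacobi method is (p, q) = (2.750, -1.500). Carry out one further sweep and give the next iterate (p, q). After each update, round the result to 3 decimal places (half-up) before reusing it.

One sweep:
  p = (11 - (2)·-1.500) / (4) = 3.500
  q = (-9 - (-2)·2.750) / (6) = -0.583

(3.500, -0.583)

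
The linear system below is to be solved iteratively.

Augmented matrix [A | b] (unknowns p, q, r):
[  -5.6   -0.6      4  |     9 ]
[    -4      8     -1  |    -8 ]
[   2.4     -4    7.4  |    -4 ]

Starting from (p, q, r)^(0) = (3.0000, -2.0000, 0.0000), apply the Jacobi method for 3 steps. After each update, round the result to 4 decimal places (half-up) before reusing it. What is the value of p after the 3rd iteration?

-1.2610

Iteration 1:
  p = (9 - (-0.6)·-2.0000 - (4)·0.0000) / (-5.6) = -1.3929
  q = (-8 - (-4)·3.0000 - (-1)·0.0000) / (8) = 0.5000
  r = (-4 - (2.4)·3.0000 - (-4)·-2.0000) / (7.4) = -2.5946
Iteration 2:
  p = (9 - (-0.6)·0.5000 - (4)·-2.5946) / (-5.6) = -3.5140
  q = (-8 - (-4)·-1.3929 - (-1)·-2.5946) / (8) = -2.0208
  r = (-4 - (2.4)·-1.3929 - (-4)·0.5000) / (7.4) = 0.1815
Iteration 3:
  p = (9 - (-0.6)·-2.0208 - (4)·0.1815) / (-5.6) = -1.2610
  q = (-8 - (-4)·-3.5140 - (-1)·0.1815) / (8) = -2.7343
  r = (-4 - (2.4)·-3.5140 - (-4)·-2.0208) / (7.4) = -0.4932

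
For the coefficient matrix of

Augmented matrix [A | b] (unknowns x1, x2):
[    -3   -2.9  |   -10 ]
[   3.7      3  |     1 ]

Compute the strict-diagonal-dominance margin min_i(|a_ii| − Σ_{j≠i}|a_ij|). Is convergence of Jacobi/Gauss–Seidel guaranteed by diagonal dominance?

-0.7

row 1: |-3| − (2.9) = 0.1
row 2: |3| − (3.7) = -0.7
minimum over rows = -0.7 → not strictly diagonally dominant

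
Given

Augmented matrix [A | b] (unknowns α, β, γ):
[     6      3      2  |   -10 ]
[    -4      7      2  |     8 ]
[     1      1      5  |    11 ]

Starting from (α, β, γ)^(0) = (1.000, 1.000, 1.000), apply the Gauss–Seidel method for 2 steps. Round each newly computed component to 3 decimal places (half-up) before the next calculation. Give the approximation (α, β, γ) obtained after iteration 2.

Iteration 1:
  α = (-10 - (3)·1.000 - (2)·1.000) / (6) = -2.500
  β = (8 - (-4)·-2.500 - (2)·1.000) / (7) = -0.571
  γ = (11 - (1)·-2.500 - (1)·-0.571) / (5) = 2.814
Iteration 2:
  α = (-10 - (3)·-0.571 - (2)·2.814) / (6) = -2.319
  β = (8 - (-4)·-2.319 - (2)·2.814) / (7) = -0.986
  γ = (11 - (1)·-2.319 - (1)·-0.986) / (5) = 2.861

(-2.319, -0.986, 2.861)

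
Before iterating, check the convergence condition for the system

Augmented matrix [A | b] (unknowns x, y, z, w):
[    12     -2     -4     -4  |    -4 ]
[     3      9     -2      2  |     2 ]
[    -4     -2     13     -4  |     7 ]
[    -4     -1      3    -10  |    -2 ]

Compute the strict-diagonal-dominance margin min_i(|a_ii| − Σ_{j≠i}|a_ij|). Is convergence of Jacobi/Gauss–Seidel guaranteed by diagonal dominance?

row 1: |12| − (2+4+4) = 2
row 2: |9| − (3+2+2) = 2
row 3: |13| − (4+2+4) = 3
row 4: |-10| − (4+1+3) = 2
minimum over rows = 2 → strictly diagonally dominant (convergence guaranteed)

2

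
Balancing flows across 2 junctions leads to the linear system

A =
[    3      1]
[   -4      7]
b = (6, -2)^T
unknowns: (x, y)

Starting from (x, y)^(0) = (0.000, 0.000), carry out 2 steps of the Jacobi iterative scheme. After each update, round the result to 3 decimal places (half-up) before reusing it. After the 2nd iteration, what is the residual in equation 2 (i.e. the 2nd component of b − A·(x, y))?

0.381

Iteration 1:
  x = (6 - (1)·0.000) / (3) = 2.000
  y = (-2 - (-4)·0.000) / (7) = -0.286
Iteration 2:
  x = (6 - (1)·-0.286) / (3) = 2.095
  y = (-2 - (-4)·2.000) / (7) = 0.857
Residual b − A·x = (-1.142, 0.381)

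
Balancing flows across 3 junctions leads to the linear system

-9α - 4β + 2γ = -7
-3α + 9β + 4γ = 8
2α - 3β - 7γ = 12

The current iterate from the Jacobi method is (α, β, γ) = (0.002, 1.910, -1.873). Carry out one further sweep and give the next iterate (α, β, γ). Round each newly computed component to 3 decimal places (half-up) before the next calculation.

One sweep:
  α = (-7 - (-4)·1.910 - (2)·-1.873) / (-9) = -0.487
  β = (8 - (-3)·0.002 - (4)·-1.873) / (9) = 1.722
  γ = (12 - (2)·0.002 - (-3)·1.910) / (-7) = -2.532

(-0.487, 1.722, -2.532)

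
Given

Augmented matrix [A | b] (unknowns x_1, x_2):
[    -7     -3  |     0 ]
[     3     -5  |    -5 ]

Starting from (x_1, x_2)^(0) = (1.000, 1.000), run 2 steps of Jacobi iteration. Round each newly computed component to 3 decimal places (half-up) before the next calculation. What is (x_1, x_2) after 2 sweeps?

(-0.686, 0.743)

Iteration 1:
  x_1 = (0 - (-3)·1.000) / (-7) = -0.429
  x_2 = (-5 - (3)·1.000) / (-5) = 1.600
Iteration 2:
  x_1 = (0 - (-3)·1.600) / (-7) = -0.686
  x_2 = (-5 - (3)·-0.429) / (-5) = 0.743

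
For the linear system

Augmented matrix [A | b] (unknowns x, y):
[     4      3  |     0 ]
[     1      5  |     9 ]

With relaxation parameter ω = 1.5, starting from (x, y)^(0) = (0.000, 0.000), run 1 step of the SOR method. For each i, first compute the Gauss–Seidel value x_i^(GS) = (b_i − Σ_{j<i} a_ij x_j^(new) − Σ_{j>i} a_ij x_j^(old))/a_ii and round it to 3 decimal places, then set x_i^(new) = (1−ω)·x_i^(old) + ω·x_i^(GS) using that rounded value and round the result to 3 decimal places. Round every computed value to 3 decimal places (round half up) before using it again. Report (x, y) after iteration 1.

Iteration 1:
  x: GS value = (0 - (3)·0.000) / (4) = 0.000;  x ← (1−ω)·0.000 + ω·0.000 = 0.000
  y: GS value = (9 - (1)·0.000) / (5) = 1.800;  y ← (1−ω)·0.000 + ω·1.800 = 2.700

(0.000, 2.700)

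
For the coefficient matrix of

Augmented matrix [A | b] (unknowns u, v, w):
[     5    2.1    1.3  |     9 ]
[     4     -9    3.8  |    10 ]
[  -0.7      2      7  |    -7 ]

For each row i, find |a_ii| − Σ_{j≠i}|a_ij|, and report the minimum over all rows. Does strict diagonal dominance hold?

row 1: |5| − (2.1+1.3) = 1.6
row 2: |-9| − (4+3.8) = 1.2
row 3: |7| − (0.7+2) = 4.3
minimum over rows = 1.2 → strictly diagonally dominant (convergence guaranteed)

1.2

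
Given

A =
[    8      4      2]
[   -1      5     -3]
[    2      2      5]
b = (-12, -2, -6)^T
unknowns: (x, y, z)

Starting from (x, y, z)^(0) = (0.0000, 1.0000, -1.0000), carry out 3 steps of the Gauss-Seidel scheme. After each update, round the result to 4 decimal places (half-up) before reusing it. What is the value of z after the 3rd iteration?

Iteration 1:
  x = (-12 - (4)·1.0000 - (2)·-1.0000) / (8) = -1.7500
  y = (-2 - (-1)·-1.7500 - (-3)·-1.0000) / (5) = -1.3500
  z = (-6 - (2)·-1.7500 - (2)·-1.3500) / (5) = 0.0400
Iteration 2:
  x = (-12 - (4)·-1.3500 - (2)·0.0400) / (8) = -0.8350
  y = (-2 - (-1)·-0.8350 - (-3)·0.0400) / (5) = -0.5430
  z = (-6 - (2)·-0.8350 - (2)·-0.5430) / (5) = -0.6488
Iteration 3:
  x = (-12 - (4)·-0.5430 - (2)·-0.6488) / (8) = -1.0663
  y = (-2 - (-1)·-1.0663 - (-3)·-0.6488) / (5) = -1.0025
  z = (-6 - (2)·-1.0663 - (2)·-1.0025) / (5) = -0.3725

-0.3725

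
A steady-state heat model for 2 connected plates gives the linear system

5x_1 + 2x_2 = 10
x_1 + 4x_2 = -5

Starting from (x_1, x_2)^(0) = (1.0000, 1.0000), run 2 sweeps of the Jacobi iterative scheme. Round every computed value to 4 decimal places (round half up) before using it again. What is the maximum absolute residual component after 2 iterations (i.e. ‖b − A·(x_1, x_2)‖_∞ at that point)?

Iteration 1:
  x_1 = (10 - (2)·1.0000) / (5) = 1.6000
  x_2 = (-5 - (1)·1.0000) / (4) = -1.5000
Iteration 2:
  x_1 = (10 - (2)·-1.5000) / (5) = 2.6000
  x_2 = (-5 - (1)·1.6000) / (4) = -1.6500
Residual b − A·x = (0.3000, -1.0000); ∞-norm = 1.0000

1.0000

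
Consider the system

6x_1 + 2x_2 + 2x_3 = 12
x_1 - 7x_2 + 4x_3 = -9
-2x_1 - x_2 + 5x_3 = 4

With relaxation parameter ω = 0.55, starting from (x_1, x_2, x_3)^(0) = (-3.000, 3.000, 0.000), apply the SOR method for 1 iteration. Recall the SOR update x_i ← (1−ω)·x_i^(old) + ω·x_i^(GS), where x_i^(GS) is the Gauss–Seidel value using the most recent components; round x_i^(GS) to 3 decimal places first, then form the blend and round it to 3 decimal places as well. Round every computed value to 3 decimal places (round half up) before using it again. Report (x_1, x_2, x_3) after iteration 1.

Iteration 1:
  x_1: GS value = (12 - (2)·3.000 - (2)·0.000) / (6) = 1.000;  x_1 ← (1−ω)·-3.000 + ω·1.000 = -0.800
  x_2: GS value = (-9 - (1)·-0.800 - (4)·0.000) / (-7) = 1.171;  x_2 ← (1−ω)·3.000 + ω·1.171 = 1.994
  x_3: GS value = (4 - (-2)·-0.800 - (-1)·1.994) / (5) = 0.879;  x_3 ← (1−ω)·0.000 + ω·0.879 = 0.483

(-0.800, 1.994, 0.483)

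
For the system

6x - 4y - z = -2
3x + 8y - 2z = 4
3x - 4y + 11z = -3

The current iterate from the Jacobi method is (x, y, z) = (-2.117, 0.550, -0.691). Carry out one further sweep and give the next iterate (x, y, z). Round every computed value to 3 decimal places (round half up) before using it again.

(-0.082, 1.121, 0.505)

One sweep:
  x = (-2 - (-4)·0.550 - (-1)·-0.691) / (6) = -0.082
  y = (4 - (3)·-2.117 - (-2)·-0.691) / (8) = 1.121
  z = (-3 - (3)·-2.117 - (-4)·0.550) / (11) = 0.505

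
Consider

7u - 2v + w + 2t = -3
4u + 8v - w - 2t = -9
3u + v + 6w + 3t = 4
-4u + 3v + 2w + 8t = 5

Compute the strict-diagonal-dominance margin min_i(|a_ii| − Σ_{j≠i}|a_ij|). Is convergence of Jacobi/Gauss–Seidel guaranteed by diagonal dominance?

row 1: |7| − (2+1+2) = 2
row 2: |8| − (4+1+2) = 1
row 3: |6| − (3+1+3) = -1
row 4: |8| − (4+3+2) = -1
minimum over rows = -1 → not strictly diagonally dominant

-1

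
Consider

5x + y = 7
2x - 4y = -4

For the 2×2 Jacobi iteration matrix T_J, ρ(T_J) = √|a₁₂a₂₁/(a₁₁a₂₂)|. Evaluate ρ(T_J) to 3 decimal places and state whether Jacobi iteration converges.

a₁₂a₂₁/(a₁₁a₂₂) = (1)·(2) / ((5)·(-4)) = -0.100000
ρ = √|-0.100000| = √0.100000 = 0.316
ρ < 1, so Jacobi converges

0.316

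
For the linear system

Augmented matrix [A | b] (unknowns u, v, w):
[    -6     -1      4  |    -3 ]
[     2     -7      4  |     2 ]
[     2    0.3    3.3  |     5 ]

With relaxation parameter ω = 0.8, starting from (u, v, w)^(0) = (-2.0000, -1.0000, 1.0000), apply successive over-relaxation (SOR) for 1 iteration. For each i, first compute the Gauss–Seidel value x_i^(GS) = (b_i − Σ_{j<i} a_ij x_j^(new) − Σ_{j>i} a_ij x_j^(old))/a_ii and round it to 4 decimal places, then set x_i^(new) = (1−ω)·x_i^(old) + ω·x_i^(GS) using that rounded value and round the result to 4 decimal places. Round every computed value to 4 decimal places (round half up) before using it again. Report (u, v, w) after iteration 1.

Iteration 1:
  u: GS value = (-3 - (-1)·-1.0000 - (4)·1.0000) / (-6) = 1.3333;  u ← (1−ω)·-2.0000 + ω·1.3333 = 0.6666
  v: GS value = (2 - (2)·0.6666 - (4)·1.0000) / (-7) = 0.4762;  v ← (1−ω)·-1.0000 + ω·0.4762 = 0.1810
  w: GS value = (5 - (2)·0.6666 - (0.3)·0.1810) / (3.3) = 1.0947;  w ← (1−ω)·1.0000 + ω·1.0947 = 1.0758

(0.6666, 0.1810, 1.0758)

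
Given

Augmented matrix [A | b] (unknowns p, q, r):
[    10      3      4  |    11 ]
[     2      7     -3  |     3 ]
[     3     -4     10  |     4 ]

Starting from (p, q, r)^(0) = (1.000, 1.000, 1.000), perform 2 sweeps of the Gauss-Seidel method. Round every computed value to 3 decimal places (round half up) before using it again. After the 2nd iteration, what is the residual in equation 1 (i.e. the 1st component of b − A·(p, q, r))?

Iteration 1:
  p = (11 - (3)·1.000 - (4)·1.000) / (10) = 0.400
  q = (3 - (2)·0.400 - (-3)·1.000) / (7) = 0.743
  r = (4 - (3)·0.400 - (-4)·0.743) / (10) = 0.577
Iteration 2:
  p = (11 - (3)·0.743 - (4)·0.577) / (10) = 0.646
  q = (3 - (2)·0.646 - (-3)·0.577) / (7) = 0.491
  r = (4 - (3)·0.646 - (-4)·0.491) / (10) = 0.403
Residual b − A·x = (1.455, -0.520, -0.004)

1.455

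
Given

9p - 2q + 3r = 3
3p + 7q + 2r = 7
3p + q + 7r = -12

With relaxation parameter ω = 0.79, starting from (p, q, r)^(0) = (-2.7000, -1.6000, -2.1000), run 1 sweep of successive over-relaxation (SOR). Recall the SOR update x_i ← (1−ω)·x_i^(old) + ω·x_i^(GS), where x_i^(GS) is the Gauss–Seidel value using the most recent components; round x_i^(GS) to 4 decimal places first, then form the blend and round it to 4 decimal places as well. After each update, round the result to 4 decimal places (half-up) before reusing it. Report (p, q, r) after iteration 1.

(-0.0315, 0.9387, -1.8906)

Iteration 1:
  p: GS value = (3 - (-2)·-1.6000 - (3)·-2.1000) / (9) = 0.6778;  p ← (1−ω)·-2.7000 + ω·0.6778 = -0.0315
  q: GS value = (7 - (3)·-0.0315 - (2)·-2.1000) / (7) = 1.6135;  q ← (1−ω)·-1.6000 + ω·1.6135 = 0.9387
  r: GS value = (-12 - (3)·-0.0315 - (1)·0.9387) / (7) = -1.8349;  r ← (1−ω)·-2.1000 + ω·-1.8349 = -1.8906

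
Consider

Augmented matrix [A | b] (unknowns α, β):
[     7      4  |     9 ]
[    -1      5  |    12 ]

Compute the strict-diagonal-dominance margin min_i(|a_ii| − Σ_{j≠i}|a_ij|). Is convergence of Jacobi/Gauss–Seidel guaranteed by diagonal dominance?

row 1: |7| − (4) = 3
row 2: |5| − (1) = 4
minimum over rows = 3 → strictly diagonally dominant (convergence guaranteed)

3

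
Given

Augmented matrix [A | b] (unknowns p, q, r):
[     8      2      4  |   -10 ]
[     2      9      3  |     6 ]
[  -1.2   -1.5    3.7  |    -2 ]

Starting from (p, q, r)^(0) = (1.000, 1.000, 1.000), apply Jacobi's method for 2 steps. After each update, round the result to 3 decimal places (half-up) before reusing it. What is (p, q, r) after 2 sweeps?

Iteration 1:
  p = (-10 - (2)·1.000 - (4)·1.000) / (8) = -2.000
  q = (6 - (2)·1.000 - (3)·1.000) / (9) = 0.111
  r = (-2 - (-1.2)·1.000 - (-1.5)·1.000) / (3.7) = 0.189
Iteration 2:
  p = (-10 - (2)·0.111 - (4)·0.189) / (8) = -1.372
  q = (6 - (2)·-2.000 - (3)·0.189) / (9) = 1.048
  r = (-2 - (-1.2)·-2.000 - (-1.5)·0.111) / (3.7) = -1.144

(-1.372, 1.048, -1.144)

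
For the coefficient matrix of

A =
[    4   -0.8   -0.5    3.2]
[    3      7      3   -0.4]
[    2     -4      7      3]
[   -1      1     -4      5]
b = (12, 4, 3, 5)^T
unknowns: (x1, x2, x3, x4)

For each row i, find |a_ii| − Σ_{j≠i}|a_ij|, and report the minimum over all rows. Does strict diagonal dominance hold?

row 1: |4| − (0.8+0.5+3.2) = -0.5
row 2: |7| − (3+3+0.4) = 0.6
row 3: |7| − (2+4+3) = -2
row 4: |5| − (1+1+4) = -1
minimum over rows = -2 → not strictly diagonally dominant

-2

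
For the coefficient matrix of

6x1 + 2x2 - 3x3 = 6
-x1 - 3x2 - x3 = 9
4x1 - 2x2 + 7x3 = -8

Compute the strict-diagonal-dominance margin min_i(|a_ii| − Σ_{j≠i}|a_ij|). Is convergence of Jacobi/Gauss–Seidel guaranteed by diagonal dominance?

1

row 1: |6| − (2+3) = 1
row 2: |-3| − (1+1) = 1
row 3: |7| − (4+2) = 1
minimum over rows = 1 → strictly diagonally dominant (convergence guaranteed)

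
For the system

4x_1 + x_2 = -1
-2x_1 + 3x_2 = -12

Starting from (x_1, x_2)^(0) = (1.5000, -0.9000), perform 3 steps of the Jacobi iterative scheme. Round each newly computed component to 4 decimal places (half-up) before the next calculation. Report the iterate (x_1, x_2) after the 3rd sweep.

(0.7542, -3.6667)

Iteration 1:
  x_1 = (-1 - (1)·-0.9000) / (4) = -0.0250
  x_2 = (-12 - (-2)·1.5000) / (3) = -3.0000
Iteration 2:
  x_1 = (-1 - (1)·-3.0000) / (4) = 0.5000
  x_2 = (-12 - (-2)·-0.0250) / (3) = -4.0167
Iteration 3:
  x_1 = (-1 - (1)·-4.0167) / (4) = 0.7542
  x_2 = (-12 - (-2)·0.5000) / (3) = -3.6667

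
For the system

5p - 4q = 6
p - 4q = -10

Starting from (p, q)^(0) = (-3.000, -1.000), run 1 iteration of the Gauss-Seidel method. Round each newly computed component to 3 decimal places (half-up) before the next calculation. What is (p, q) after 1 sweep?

Iteration 1:
  p = (6 - (-4)·-1.000) / (5) = 0.400
  q = (-10 - (1)·0.400) / (-4) = 2.600

(0.400, 2.600)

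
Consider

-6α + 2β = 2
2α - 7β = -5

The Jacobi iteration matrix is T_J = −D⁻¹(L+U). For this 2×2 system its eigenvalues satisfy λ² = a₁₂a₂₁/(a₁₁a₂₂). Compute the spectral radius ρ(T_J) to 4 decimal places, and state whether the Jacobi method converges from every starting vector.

0.3086

a₁₂a₂₁/(a₁₁a₂₂) = (2)·(2) / ((-6)·(-7)) = 0.095238
ρ = √|0.095238| = √0.095238 = 0.3086
ρ < 1, so Jacobi converges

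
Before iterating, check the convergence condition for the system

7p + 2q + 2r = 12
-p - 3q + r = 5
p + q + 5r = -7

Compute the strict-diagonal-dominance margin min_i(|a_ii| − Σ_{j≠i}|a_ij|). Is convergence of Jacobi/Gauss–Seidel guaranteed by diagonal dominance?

1

row 1: |7| − (2+2) = 3
row 2: |-3| − (1+1) = 1
row 3: |5| − (1+1) = 3
minimum over rows = 1 → strictly diagonally dominant (convergence guaranteed)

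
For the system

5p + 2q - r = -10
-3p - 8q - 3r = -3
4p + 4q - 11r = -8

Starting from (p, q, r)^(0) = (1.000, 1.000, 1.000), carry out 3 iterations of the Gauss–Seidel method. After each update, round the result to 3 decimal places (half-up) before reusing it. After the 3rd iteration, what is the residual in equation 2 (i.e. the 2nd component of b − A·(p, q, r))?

Iteration 1:
  p = (-10 - (2)·1.000 - (-1)·1.000) / (5) = -2.200
  q = (-3 - (-3)·-2.200 - (-3)·1.000) / (-8) = 0.825
  r = (-8 - (4)·-2.200 - (4)·0.825) / (-11) = 0.227
Iteration 2:
  p = (-10 - (2)·0.825 - (-1)·0.227) / (5) = -2.285
  q = (-3 - (-3)·-2.285 - (-3)·0.227) / (-8) = 1.147
  r = (-8 - (4)·-2.285 - (4)·1.147) / (-11) = 0.313
Iteration 3:
  p = (-10 - (2)·1.147 - (-1)·0.313) / (5) = -2.396
  q = (-3 - (-3)·-2.396 - (-3)·0.313) / (-8) = 1.156
  r = (-8 - (4)·-2.396 - (4)·1.156) / (-11) = 0.276
Residual b − A·x = (-0.056, -0.112, -0.004)

-0.112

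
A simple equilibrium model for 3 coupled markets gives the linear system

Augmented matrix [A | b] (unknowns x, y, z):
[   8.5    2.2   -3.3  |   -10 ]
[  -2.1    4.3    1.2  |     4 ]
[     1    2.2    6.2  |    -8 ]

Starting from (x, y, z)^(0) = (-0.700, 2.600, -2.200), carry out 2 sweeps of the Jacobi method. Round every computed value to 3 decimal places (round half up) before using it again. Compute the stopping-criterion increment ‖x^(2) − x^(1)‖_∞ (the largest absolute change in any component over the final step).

Iteration 1:
  x = (-10 - (2.2)·2.600 - (-3.3)·-2.200) / (8.5) = -2.704
  y = (4 - (-2.1)·-0.700 - (1.2)·-2.200) / (4.3) = 1.202
  z = (-8 - (1)·-0.700 - (2.2)·2.600) / (6.2) = -2.100
Iteration 2:
  x = (-10 - (2.2)·1.202 - (-3.3)·-2.100) / (8.5) = -2.303
  y = (4 - (-2.1)·-2.704 - (1.2)·-2.100) / (4.3) = 0.196
  z = (-8 - (1)·-2.704 - (2.2)·1.202) / (6.2) = -1.281
Change: (0.401, -1.006, 0.819) → max |·| = 1.006

1.006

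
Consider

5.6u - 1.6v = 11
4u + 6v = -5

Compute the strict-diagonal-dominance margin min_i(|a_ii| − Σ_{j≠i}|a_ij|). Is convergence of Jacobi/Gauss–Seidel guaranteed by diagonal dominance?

row 1: |5.6| − (1.6) = 4
row 2: |6| − (4) = 2
minimum over rows = 2 → strictly diagonally dominant (convergence guaranteed)

2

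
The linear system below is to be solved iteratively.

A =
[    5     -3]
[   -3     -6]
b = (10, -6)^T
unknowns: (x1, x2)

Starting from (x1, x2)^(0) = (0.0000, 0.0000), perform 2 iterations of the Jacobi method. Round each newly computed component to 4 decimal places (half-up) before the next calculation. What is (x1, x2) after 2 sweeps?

Iteration 1:
  x1 = (10 - (-3)·0.0000) / (5) = 2.0000
  x2 = (-6 - (-3)·0.0000) / (-6) = 1.0000
Iteration 2:
  x1 = (10 - (-3)·1.0000) / (5) = 2.6000
  x2 = (-6 - (-3)·2.0000) / (-6) = 0.0000

(2.6000, 0.0000)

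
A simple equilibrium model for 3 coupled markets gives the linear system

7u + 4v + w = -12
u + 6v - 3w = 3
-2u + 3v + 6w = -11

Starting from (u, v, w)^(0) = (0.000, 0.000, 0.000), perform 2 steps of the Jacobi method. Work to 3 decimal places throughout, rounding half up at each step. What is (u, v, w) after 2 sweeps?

Iteration 1:
  u = (-12 - (4)·0.000 - (1)·0.000) / (7) = -1.714
  v = (3 - (1)·0.000 - (-3)·0.000) / (6) = 0.500
  w = (-11 - (-2)·0.000 - (3)·0.000) / (6) = -1.833
Iteration 2:
  u = (-12 - (4)·0.500 - (1)·-1.833) / (7) = -1.738
  v = (3 - (1)·-1.714 - (-3)·-1.833) / (6) = -0.131
  w = (-11 - (-2)·-1.714 - (3)·0.500) / (6) = -2.655

(-1.738, -0.131, -2.655)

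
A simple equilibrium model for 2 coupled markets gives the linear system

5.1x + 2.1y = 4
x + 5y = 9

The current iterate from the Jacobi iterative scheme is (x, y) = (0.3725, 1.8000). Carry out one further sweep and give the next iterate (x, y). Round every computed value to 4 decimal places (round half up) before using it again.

One sweep:
  x = (4 - (2.1)·1.8000) / (5.1) = 0.0431
  y = (9 - (1)·0.3725) / (5) = 1.7255

(0.0431, 1.7255)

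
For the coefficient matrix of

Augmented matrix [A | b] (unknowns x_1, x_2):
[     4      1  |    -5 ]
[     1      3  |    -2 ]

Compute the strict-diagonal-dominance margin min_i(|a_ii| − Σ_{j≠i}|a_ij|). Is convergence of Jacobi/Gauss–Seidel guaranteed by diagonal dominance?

row 1: |4| − (1) = 3
row 2: |3| − (1) = 2
minimum over rows = 2 → strictly diagonally dominant (convergence guaranteed)

2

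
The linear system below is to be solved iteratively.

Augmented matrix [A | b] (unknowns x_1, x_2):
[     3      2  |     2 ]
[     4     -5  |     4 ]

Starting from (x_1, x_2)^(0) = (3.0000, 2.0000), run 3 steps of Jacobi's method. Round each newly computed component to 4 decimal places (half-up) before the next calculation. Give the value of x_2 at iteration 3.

-1.1200

Iteration 1:
  x_1 = (2 - (2)·2.0000) / (3) = -0.6667
  x_2 = (4 - (4)·3.0000) / (-5) = 1.6000
Iteration 2:
  x_1 = (2 - (2)·1.6000) / (3) = -0.4000
  x_2 = (4 - (4)·-0.6667) / (-5) = -1.3334
Iteration 3:
  x_1 = (2 - (2)·-1.3334) / (3) = 1.5556
  x_2 = (4 - (4)·-0.4000) / (-5) = -1.1200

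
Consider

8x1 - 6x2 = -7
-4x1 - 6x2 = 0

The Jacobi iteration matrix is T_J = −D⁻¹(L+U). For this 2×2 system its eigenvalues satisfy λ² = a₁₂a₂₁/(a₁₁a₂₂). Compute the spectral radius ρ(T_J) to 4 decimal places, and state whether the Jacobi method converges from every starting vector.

a₁₂a₂₁/(a₁₁a₂₂) = (-6)·(-4) / ((8)·(-6)) = -0.500000
ρ = √|-0.500000| = √0.500000 = 0.7071
ρ < 1, so Jacobi converges

0.7071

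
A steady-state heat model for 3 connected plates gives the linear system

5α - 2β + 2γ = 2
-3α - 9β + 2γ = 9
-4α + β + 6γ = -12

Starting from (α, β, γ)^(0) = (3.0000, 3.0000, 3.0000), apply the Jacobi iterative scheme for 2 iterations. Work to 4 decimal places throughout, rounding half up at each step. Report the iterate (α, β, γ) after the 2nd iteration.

Iteration 1:
  α = (2 - (-2)·3.0000 - (2)·3.0000) / (5) = 0.4000
  β = (9 - (-3)·3.0000 - (2)·3.0000) / (-9) = -1.3333
  γ = (-12 - (-4)·3.0000 - (1)·3.0000) / (6) = -0.5000
Iteration 2:
  α = (2 - (-2)·-1.3333 - (2)·-0.5000) / (5) = 0.0667
  β = (9 - (-3)·0.4000 - (2)·-0.5000) / (-9) = -1.2444
  γ = (-12 - (-4)·0.4000 - (1)·-1.3333) / (6) = -1.5111

(0.0667, -1.2444, -1.5111)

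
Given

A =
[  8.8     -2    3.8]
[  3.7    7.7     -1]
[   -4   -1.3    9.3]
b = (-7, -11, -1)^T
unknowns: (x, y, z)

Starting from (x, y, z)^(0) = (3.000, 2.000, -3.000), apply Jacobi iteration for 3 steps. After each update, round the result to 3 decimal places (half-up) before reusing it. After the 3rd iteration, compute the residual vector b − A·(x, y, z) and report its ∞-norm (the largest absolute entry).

Iteration 1:
  x = (-7 - (-2)·2.000 - (3.8)·-3.000) / (8.8) = 0.955
  y = (-11 - (3.7)·3.000 - (-1)·-3.000) / (7.7) = -3.260
  z = (-1 - (-4)·3.000 - (-1.3)·2.000) / (9.3) = 1.462
Iteration 2:
  x = (-7 - (-2)·-3.260 - (3.8)·1.462) / (8.8) = -2.168
  y = (-11 - (3.7)·0.955 - (-1)·1.462) / (7.7) = -1.698
  z = (-1 - (-4)·0.955 - (-1.3)·-3.260) / (9.3) = -0.152
Iteration 3:
  x = (-7 - (-2)·-1.698 - (3.8)·-0.152) / (8.8) = -1.116
  y = (-11 - (3.7)·-2.168 - (-1)·-0.152) / (7.7) = -0.407
  z = (-1 - (-4)·-2.168 - (-1.3)·-1.698) / (9.3) = -1.277
Residual b − A·x = (6.859, -5.014, 5.883); ∞-norm = 6.859

6.859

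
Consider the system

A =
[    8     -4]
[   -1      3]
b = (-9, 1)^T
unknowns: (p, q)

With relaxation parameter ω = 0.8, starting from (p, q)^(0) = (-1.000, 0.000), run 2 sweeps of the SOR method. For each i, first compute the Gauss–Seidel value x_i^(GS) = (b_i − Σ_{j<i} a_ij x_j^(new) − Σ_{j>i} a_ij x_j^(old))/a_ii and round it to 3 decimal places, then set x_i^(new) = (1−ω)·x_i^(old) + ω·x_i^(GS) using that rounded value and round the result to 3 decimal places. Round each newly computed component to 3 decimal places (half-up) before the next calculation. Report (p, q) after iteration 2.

(-1.130, -0.040)

Iteration 1:
  p: GS value = (-9 - (-4)·0.000) / (8) = -1.125;  p ← (1−ω)·-1.000 + ω·-1.125 = -1.100
  q: GS value = (1 - (-1)·-1.100) / (3) = -0.033;  q ← (1−ω)·0.000 + ω·-0.033 = -0.026
Iteration 2:
  p: GS value = (-9 - (-4)·-0.026) / (8) = -1.138;  p ← (1−ω)·-1.100 + ω·-1.138 = -1.130
  q: GS value = (1 - (-1)·-1.130) / (3) = -0.043;  q ← (1−ω)·-0.026 + ω·-0.043 = -0.040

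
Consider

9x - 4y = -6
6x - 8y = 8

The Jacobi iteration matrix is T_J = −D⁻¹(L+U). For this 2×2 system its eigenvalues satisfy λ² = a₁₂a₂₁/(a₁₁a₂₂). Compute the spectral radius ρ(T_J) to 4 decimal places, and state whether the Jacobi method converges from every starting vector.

0.5774

a₁₂a₂₁/(a₁₁a₂₂) = (-4)·(6) / ((9)·(-8)) = 0.333333
ρ = √|0.333333| = √0.333333 = 0.5774
ρ < 1, so Jacobi converges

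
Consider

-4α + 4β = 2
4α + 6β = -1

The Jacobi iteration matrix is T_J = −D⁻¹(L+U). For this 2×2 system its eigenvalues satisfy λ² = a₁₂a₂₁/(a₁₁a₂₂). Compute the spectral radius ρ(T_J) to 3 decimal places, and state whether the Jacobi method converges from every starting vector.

0.816

a₁₂a₂₁/(a₁₁a₂₂) = (4)·(4) / ((-4)·(6)) = -0.666667
ρ = √|-0.666667| = √0.666667 = 0.816
ρ < 1, so Jacobi converges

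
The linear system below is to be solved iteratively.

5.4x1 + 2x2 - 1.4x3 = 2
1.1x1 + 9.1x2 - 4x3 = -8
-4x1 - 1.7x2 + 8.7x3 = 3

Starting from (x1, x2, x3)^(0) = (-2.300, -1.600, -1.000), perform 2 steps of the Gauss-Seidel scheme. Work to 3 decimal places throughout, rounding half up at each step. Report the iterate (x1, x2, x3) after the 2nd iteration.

(0.993, -0.826, 0.640)

Iteration 1:
  x1 = (2 - (2)·-1.600 - (-1.4)·-1.000) / (5.4) = 0.704
  x2 = (-8 - (1.1)·0.704 - (-4)·-1.000) / (9.1) = -1.404
  x3 = (3 - (-4)·0.704 - (-1.7)·-1.404) / (8.7) = 0.394
Iteration 2:
  x1 = (2 - (2)·-1.404 - (-1.4)·0.394) / (5.4) = 0.993
  x2 = (-8 - (1.1)·0.993 - (-4)·0.394) / (9.1) = -0.826
  x3 = (3 - (-4)·0.993 - (-1.7)·-0.826) / (8.7) = 0.640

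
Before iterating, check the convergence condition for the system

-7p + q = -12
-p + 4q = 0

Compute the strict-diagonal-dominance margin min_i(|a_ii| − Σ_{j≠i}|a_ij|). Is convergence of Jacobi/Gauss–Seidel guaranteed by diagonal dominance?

3

row 1: |-7| − (1) = 6
row 2: |4| − (1) = 3
minimum over rows = 3 → strictly diagonally dominant (convergence guaranteed)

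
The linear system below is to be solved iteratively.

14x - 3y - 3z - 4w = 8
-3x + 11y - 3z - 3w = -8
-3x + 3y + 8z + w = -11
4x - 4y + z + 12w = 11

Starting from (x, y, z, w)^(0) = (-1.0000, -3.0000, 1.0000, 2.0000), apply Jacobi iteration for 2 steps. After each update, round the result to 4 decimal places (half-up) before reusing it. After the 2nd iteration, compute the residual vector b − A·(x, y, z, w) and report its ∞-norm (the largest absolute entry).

Iteration 1:
  x = (8 - (-3)·-3.0000 - (-3)·1.0000 - (-4)·2.0000) / (14) = 0.7143
  y = (-8 - (-3)·-1.0000 - (-3)·1.0000 - (-3)·2.0000) / (11) = -0.1818
  z = (-11 - (-3)·-1.0000 - (3)·-3.0000 - (1)·2.0000) / (8) = -0.8750
  w = (11 - (4)·-1.0000 - (-4)·-3.0000 - (1)·1.0000) / (12) = 0.1667
Iteration 2:
  x = (8 - (-3)·-0.1818 - (-3)·-0.8750 - (-4)·0.1667) / (14) = 0.3926
  y = (-8 - (-3)·0.7143 - (-3)·-0.8750 - (-3)·0.1667) / (11) = -0.7256
  z = (-11 - (-3)·0.7143 - (3)·-0.1818 - (1)·0.1667) / (8) = -1.0598
  w = (11 - (4)·0.7143 - (-4)·-0.1818 - (1)·-0.8750) / (12) = 0.6909
Residual b − A·x = (-0.0890, 0.0527, 0.1421, -0.7038); ∞-norm = 0.7038

0.7038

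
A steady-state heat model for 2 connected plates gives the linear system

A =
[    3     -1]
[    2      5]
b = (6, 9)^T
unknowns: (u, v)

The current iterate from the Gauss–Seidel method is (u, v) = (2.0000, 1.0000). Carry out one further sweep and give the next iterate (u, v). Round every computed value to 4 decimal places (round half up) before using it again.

(2.3333, 0.8667)

One sweep:
  u = (6 - (-1)·1.0000) / (3) = 2.3333
  v = (9 - (2)·2.3333) / (5) = 0.8667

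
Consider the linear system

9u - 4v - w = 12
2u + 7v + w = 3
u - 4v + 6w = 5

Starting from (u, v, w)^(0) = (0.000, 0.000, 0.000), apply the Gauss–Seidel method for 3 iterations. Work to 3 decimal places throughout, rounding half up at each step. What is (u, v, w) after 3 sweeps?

(1.363, -0.039, 0.580)

Iteration 1:
  u = (12 - (-4)·0.000 - (-1)·0.000) / (9) = 1.333
  v = (3 - (2)·1.333 - (1)·0.000) / (7) = 0.048
  w = (5 - (1)·1.333 - (-4)·0.048) / (6) = 0.643
Iteration 2:
  u = (12 - (-4)·0.048 - (-1)·0.643) / (9) = 1.426
  v = (3 - (2)·1.426 - (1)·0.643) / (7) = -0.071
  w = (5 - (1)·1.426 - (-4)·-0.071) / (6) = 0.548
Iteration 3:
  u = (12 - (-4)·-0.071 - (-1)·0.548) / (9) = 1.363
  v = (3 - (2)·1.363 - (1)·0.548) / (7) = -0.039
  w = (5 - (1)·1.363 - (-4)·-0.039) / (6) = 0.580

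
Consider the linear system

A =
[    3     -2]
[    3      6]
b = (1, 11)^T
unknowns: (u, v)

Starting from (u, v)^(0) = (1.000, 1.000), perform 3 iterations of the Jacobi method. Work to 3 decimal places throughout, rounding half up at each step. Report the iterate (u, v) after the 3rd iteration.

(1.222, 1.222)

Iteration 1:
  u = (1 - (-2)·1.000) / (3) = 1.000
  v = (11 - (3)·1.000) / (6) = 1.333
Iteration 2:
  u = (1 - (-2)·1.333) / (3) = 1.222
  v = (11 - (3)·1.000) / (6) = 1.333
Iteration 3:
  u = (1 - (-2)·1.333) / (3) = 1.222
  v = (11 - (3)·1.222) / (6) = 1.222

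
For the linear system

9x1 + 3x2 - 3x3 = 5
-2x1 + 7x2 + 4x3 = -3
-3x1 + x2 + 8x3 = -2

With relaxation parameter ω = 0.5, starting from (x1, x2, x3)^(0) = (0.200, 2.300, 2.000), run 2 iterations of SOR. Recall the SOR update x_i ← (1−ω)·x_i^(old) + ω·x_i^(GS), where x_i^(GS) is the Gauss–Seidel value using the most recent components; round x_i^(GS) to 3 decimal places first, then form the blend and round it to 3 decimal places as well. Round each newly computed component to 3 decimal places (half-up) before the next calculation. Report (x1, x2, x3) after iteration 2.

(0.525, -0.194, 0.441)

Iteration 1:
  x1: GS value = (5 - (3)·2.300 - (-3)·2.000) / (9) = 0.456;  x1 ← (1−ω)·0.200 + ω·0.456 = 0.328
  x2: GS value = (-3 - (-2)·0.328 - (4)·2.000) / (7) = -1.478;  x2 ← (1−ω)·2.300 + ω·-1.478 = 0.411
  x3: GS value = (-2 - (-3)·0.328 - (1)·0.411) / (8) = -0.178;  x3 ← (1−ω)·2.000 + ω·-0.178 = 0.911
Iteration 2:
  x1: GS value = (5 - (3)·0.411 - (-3)·0.911) / (9) = 0.722;  x1 ← (1−ω)·0.328 + ω·0.722 = 0.525
  x2: GS value = (-3 - (-2)·0.525 - (4)·0.911) / (7) = -0.799;  x2 ← (1−ω)·0.411 + ω·-0.799 = -0.194
  x3: GS value = (-2 - (-3)·0.525 - (1)·-0.194) / (8) = -0.029;  x3 ← (1−ω)·0.911 + ω·-0.029 = 0.441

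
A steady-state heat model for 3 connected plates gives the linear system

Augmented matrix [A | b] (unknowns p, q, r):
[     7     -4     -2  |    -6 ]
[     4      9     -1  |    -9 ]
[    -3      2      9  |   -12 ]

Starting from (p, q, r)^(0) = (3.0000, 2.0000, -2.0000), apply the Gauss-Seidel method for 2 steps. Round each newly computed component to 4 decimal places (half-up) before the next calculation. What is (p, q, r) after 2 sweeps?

(-1.8216, -0.3221, -1.8690)

Iteration 1:
  p = (-6 - (-4)·2.0000 - (-2)·-2.0000) / (7) = -0.2857
  q = (-9 - (4)·-0.2857 - (-1)·-2.0000) / (9) = -1.0952
  r = (-12 - (-3)·-0.2857 - (2)·-1.0952) / (9) = -1.1852
Iteration 2:
  p = (-6 - (-4)·-1.0952 - (-2)·-1.1852) / (7) = -1.8216
  q = (-9 - (4)·-1.8216 - (-1)·-1.1852) / (9) = -0.3221
  r = (-12 - (-3)·-1.8216 - (2)·-0.3221) / (9) = -1.8690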